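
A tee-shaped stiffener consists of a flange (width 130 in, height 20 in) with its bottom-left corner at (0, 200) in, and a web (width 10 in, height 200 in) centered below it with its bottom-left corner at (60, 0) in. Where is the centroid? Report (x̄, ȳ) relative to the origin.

x̄ = 65.00 in, ȳ = 162.17 in

Part | A | x̄ᵢ | ȳᵢ | A·x̄ᵢ | A·ȳᵢ
web | 2000.00 | 65.00 | 100.00 | 130000.00 | 200000.00
flange | 2600.00 | 65.00 | 210.00 | 169000.00 | 546000.00
Σ | 4600.00 |  |  | 299000.00 | 746000.00
x̄ = 299000.00 / 4600.00 = 65.00 in
ȳ = 746000.00 / 4600.00 = 162.17 in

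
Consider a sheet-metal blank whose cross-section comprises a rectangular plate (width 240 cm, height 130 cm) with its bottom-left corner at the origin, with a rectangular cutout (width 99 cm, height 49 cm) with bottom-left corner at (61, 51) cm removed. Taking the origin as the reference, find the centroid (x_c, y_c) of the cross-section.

Part | A | x̄ᵢ | ȳᵢ | A·x̄ᵢ | A·ȳᵢ
plate | 31200.00 | 120.00 | 65.00 | 3744000.00 | 2028000.00
hole | -4851.00 | 110.50 | 75.50 | -536035.50 | -366250.50
Σ | 26349.00 |  |  | 3207964.50 | 1661749.50
x_c = 3207964.50 / 26349.00 = 121.75 cm
y_c = 1661749.50 / 26349.00 = 63.07 cm

x_c = 121.75 cm, y_c = 63.07 cm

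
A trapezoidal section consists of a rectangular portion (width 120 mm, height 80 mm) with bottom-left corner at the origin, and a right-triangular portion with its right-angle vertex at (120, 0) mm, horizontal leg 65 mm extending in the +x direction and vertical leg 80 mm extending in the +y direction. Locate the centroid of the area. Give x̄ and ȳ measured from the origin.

x̄ = 77.40 mm, ȳ = 37.16 mm

Part | A | x̄ᵢ | ȳᵢ | A·x̄ᵢ | A·ȳᵢ
rectangular portion | 9600.00 | 60.00 | 40.00 | 576000.00 | 384000.00
triangular portion | 2600.00 | 141.67 | 26.67 | 368333.33 | 69333.33
Σ | 12200.00 |  |  | 944333.33 | 453333.33
x̄ = 944333.33 / 12200.00 = 77.40 mm
ȳ = 453333.33 / 12200.00 = 37.16 mm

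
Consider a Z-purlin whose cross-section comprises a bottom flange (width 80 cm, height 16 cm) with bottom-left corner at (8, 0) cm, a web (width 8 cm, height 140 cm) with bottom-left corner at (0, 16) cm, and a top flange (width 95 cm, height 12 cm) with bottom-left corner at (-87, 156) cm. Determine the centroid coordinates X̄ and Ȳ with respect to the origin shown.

X̄ = 5.90 cm, Ȳ = 82.27 cm

bottom flange: A = 80 × 16 = 1280.00, centroid at (48.00, 8.00).
web: A = 8 × 140 = 1120.00, centroid at (4.00, 86.00).
top flange: A = 95 × 12 = 1140.00, centroid at (-39.50, 162.00).
ΣA = 3540.00 cm²
ΣAX̄ = (1280.00)(48.00) + (1120.00)(4.00) + (1140.00)(-39.50) = 20890.00 cm³
ΣAȲ = (1280.00)(8.00) + (1120.00)(86.00) + (1140.00)(162.00) = 291240.00 cm³
X̄ = 20890.00 / 3540.00 = 5.90 cm
Ȳ = 291240.00 / 3540.00 = 82.27 cm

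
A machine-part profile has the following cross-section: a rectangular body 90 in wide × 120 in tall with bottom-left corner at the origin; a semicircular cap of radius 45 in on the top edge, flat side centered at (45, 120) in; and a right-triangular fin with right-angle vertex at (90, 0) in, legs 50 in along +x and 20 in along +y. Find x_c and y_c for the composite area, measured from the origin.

x_c = 47.13 in, y_c = 75.53 in

rectangular body: A = 90 × 120 = 10800.00, centroid at (45.00, 60.00).
semicircular top: A = ½π·45² = 3180.86, centroid at (45.00, 139.10).
triangular fin: A = ½·50·20 = 500.00, centroid at (106.67, 6.67).
ΣA = 14480.86 in²
ΣAx_c = (10800.00)(45.00) + (3180.86)(45.00) + (500.00)(106.67) = 682472.15 in³
ΣAy_c = (10800.00)(60.00) + (3180.86)(139.10) + (500.00)(6.67) = 1093786.84 in³
x_c = 682472.15 / 14480.86 = 47.13 in
y_c = 1093786.84 / 14480.86 = 75.53 in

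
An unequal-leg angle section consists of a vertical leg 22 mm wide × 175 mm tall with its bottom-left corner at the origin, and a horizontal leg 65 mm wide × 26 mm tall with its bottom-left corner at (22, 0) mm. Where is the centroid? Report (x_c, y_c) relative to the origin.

Part | A | x̄ᵢ | ȳᵢ | A·x̄ᵢ | A·ȳᵢ
vertical leg | 3850.00 | 11.00 | 87.50 | 42350.00 | 336875.00
horizontal leg | 1690.00 | 54.50 | 13.00 | 92105.00 | 21970.00
Σ | 5540.00 |  |  | 134455.00 | 358845.00
x_c = 134455.00 / 5540.00 = 24.27 mm
y_c = 358845.00 / 5540.00 = 64.77 mm

x_c = 24.27 mm, y_c = 64.77 mm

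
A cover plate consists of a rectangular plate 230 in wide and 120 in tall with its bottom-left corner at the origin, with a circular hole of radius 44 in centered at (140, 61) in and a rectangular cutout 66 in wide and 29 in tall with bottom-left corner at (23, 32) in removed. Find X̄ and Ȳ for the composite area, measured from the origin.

X̄ = 113.00 in, Ȳ = 61.01 in

plate: A = 230 × 120 = 27600.00, centroid at (115.00, 60.00).
hole 1: A = −π·44² = -6082.12, centroid at (140.00, 61.00).
hole 2: A = −(66 × 29) = -1914.00, centroid at (56.00, 46.50).
ΣA = 19603.88 in²
ΣAX̄ = (27600.00)(115.00) + (-6082.12)(140.00) + (-1914.00)(56.00) = 2215318.73 in³
ΣAȲ = (27600.00)(60.00) + (-6082.12)(61.00) + (-1914.00)(46.50) = 1195989.47 in³
X̄ = 2215318.73 / 19603.88 = 113.00 in
Ȳ = 1195989.47 / 19603.88 = 61.01 in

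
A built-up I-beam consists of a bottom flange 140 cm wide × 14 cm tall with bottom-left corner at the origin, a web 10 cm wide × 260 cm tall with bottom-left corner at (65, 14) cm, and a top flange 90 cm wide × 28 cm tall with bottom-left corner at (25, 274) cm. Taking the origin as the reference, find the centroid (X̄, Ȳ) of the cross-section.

X̄ = 70.00 cm, Ȳ = 157.33 cm

bottom flange: A = 140 × 14 = 1960.00, centroid at (70.00, 7.00).
web: A = 10 × 260 = 2600.00, centroid at (70.00, 144.00).
top flange: A = 90 × 28 = 2520.00, centroid at (70.00, 288.00).
ΣA = 7080.00 cm², ΣAX̄ = 495600.00 cm³, ΣAȲ = 1113880.00 cm³.
X̄ = 495600.00/7080.00 = 70.00 cm; Ȳ = 1113880.00/7080.00 = 157.33 cm.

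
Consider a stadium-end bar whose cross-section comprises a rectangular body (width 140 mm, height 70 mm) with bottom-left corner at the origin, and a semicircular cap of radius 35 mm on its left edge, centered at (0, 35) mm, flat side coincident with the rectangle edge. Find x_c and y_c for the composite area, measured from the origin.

rectangular body: A = 140 × 70 = 9800.00, centroid at (70.00, 35.00).
semicircular end: A = ½π·35² = 1924.23, centroid at (-14.85, 35.00).
ΣA = 11724.23 mm², ΣAx_c = 657416.67 mm³, ΣAy_c = 410347.89 mm³.
x_c = 657416.67/11724.23 = 56.07 mm; y_c = 410347.89/11724.23 = 35.00 mm.

x_c = 56.07 mm, y_c = 35.00 mm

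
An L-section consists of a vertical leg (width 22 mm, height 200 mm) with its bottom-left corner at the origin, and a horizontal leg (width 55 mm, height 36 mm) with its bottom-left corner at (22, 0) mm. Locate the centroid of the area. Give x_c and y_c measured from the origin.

vertical leg: A = 22 × 200 = 4400.00, centroid at (11.00, 100.00).
horizontal leg: A = 55 × 36 = 1980.00, centroid at (49.50, 18.00).
ΣA = 6380.00 mm²
ΣAx_c = (4400.00)(11.00) + (1980.00)(49.50) = 146410.00 mm³
ΣAy_c = (4400.00)(100.00) + (1980.00)(18.00) = 475640.00 mm³
x_c = 146410.00 / 6380.00 = 22.95 mm
y_c = 475640.00 / 6380.00 = 74.55 mm

x_c = 22.95 mm, y_c = 74.55 mm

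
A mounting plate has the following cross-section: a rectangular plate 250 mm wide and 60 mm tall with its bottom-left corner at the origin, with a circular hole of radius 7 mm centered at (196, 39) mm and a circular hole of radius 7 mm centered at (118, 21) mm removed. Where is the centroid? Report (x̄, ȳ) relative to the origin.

plate: A = 250 × 60 = 15000.00, centroid at (125.00, 30.00).
hole 1: A = −π·7² = -153.94, centroid at (196.00, 39.00).
hole 2: A = −π·7² = -153.94, centroid at (118.00, 21.00).
ΣA = 14692.12 mm²
ΣAx̄ = (15000.00)(125.00) + (-153.94)(196.00) + (-153.94)(118.00) = 1826663.46 mm³
ΣAȳ = (15000.00)(30.00) + (-153.94)(39.00) + (-153.94)(21.00) = 440763.72 mm³
x̄ = 1826663.46 / 14692.12 = 124.33 mm
ȳ = 440763.72 / 14692.12 = 30.00 mm

x̄ = 124.33 mm, ȳ = 30.00 mm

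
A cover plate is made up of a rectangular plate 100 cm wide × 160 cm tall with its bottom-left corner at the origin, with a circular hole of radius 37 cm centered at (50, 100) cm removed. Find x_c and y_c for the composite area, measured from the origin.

x_c = 50.00 cm, y_c = 72.65 cm

plate: A = 100 × 160 = 16000.00, centroid at (50.00, 80.00).
hole: A = −π·37² = -4300.84, centroid at (50.00, 100.00).
ΣA = 11699.16 cm², ΣAx_c = 584957.98 cm³, ΣAy_c = 849915.97 cm³.
x_c = 584957.98/11699.16 = 50.00 cm; y_c = 849915.97/11699.16 = 72.65 cm.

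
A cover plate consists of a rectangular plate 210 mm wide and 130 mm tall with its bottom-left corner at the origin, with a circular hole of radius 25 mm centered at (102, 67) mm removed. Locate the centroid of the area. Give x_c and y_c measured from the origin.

plate: A = 210 × 130 = 27300.00, centroid at (105.00, 65.00).
hole: A = −π·25² = -1963.50, centroid at (102.00, 67.00).
ΣA = 25336.50 mm²
ΣAx_c = (27300.00)(105.00) + (-1963.50)(102.00) = 2666223.47 mm³
ΣAy_c = (27300.00)(65.00) + (-1963.50)(67.00) = 1642945.81 mm³
x_c = 2666223.47 / 25336.50 = 105.23 mm
y_c = 1642945.81 / 25336.50 = 64.85 mm

x_c = 105.23 mm, y_c = 64.85 mm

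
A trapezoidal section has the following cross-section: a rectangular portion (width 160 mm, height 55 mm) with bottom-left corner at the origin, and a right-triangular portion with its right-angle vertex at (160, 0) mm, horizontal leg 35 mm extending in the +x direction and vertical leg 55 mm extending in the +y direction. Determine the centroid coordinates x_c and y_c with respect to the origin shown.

x_c = 89.04 mm, y_c = 26.60 mm

rectangular portion: A = 160 × 55 = 8800.00, centroid at (80.00, 27.50).
triangular portion: A = ½·35·55 = 962.50, centroid at (171.67, 18.33).
ΣA = 9762.50 mm²
ΣAx_c = (8800.00)(80.00) + (962.50)(171.67) = 869229.17 mm³
ΣAy_c = (8800.00)(27.50) + (962.50)(18.33) = 259645.83 mm³
x_c = 869229.17 / 9762.50 = 89.04 mm
y_c = 259645.83 / 9762.50 = 26.60 mm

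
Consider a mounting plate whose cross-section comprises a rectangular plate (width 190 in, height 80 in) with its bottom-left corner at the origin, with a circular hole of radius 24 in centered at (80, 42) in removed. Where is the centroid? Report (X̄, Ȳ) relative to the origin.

Part | A | x̄ᵢ | ȳᵢ | A·x̄ᵢ | A·ȳᵢ
plate | 15200.00 | 95.00 | 40.00 | 1444000.00 | 608000.00
hole | -1809.56 | 80.00 | 42.00 | -144764.59 | -76001.41
Σ | 13390.44 |  |  | 1299235.41 | 531998.59
X̄ = 1299235.41 / 13390.44 = 97.03 in
Ȳ = 531998.59 / 13390.44 = 39.73 in

X̄ = 97.03 in, Ȳ = 39.73 in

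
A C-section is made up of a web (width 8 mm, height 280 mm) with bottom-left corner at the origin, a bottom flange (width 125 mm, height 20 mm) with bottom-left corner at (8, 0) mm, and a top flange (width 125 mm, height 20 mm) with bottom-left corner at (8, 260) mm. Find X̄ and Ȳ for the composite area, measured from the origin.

web: A = 8 × 280 = 2240.00, centroid at (4.00, 140.00).
bottom flange: A = 125 × 20 = 2500.00, centroid at (70.50, 10.00).
top flange: A = 125 × 20 = 2500.00, centroid at (70.50, 270.00).
ΣA = 7240.00 mm², ΣAX̄ = 361460.00 mm³, ΣAȲ = 1013600.00 mm³.
X̄ = 361460.00/7240.00 = 49.93 mm; Ȳ = 1013600.00/7240.00 = 140.00 mm.

X̄ = 49.93 mm, Ȳ = 140.00 mm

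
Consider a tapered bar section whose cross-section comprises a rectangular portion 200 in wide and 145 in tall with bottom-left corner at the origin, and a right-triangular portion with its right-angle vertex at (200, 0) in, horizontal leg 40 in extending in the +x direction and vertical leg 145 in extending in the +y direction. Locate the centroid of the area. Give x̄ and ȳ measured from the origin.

x̄ = 110.30 in, ȳ = 70.30 in

Part | A | x̄ᵢ | ȳᵢ | A·x̄ᵢ | A·ȳᵢ
rectangular portion | 29000.00 | 100.00 | 72.50 | 2900000.00 | 2102500.00
triangular portion | 2900.00 | 213.33 | 48.33 | 618666.67 | 140166.67
Σ | 31900.00 |  |  | 3518666.67 | 2242666.67
x̄ = 3518666.67 / 31900.00 = 110.30 in
ȳ = 2242666.67 / 31900.00 = 70.30 in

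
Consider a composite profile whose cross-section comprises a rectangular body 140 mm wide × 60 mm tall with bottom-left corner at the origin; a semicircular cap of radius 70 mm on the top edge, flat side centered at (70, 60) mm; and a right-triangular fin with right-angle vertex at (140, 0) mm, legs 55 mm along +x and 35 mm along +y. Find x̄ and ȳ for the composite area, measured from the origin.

Part | A | x̄ᵢ | ȳᵢ | A·x̄ᵢ | A·ȳᵢ
rectangular body | 8400.00 | 70.00 | 30.00 | 588000.00 | 252000.00
semicircular top | 7696.90 | 70.00 | 89.71 | 538783.14 | 690480.79
triangular fin | 962.50 | 158.33 | 11.67 | 152395.83 | 11229.17
Σ | 17059.40 |  |  | 1279178.97 | 953709.95
x̄ = 1279178.97 / 17059.40 = 74.98 mm
ȳ = 953709.95 / 17059.40 = 55.91 mm

x̄ = 74.98 mm, ȳ = 55.91 mm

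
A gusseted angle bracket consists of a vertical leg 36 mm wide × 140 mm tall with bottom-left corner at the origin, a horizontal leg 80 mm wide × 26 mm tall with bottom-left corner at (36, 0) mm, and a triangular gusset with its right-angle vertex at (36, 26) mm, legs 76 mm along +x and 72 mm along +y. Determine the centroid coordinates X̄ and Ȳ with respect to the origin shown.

X̄ = 42.27 mm, Ȳ = 52.42 mm

vertical leg: A = 36 × 140 = 5040.00, centroid at (18.00, 70.00).
horizontal leg: A = 80 × 26 = 2080.00, centroid at (76.00, 13.00).
gusset: A = ½·76·72 = 2736.00, centroid at (61.33, 50.00).
ΣA = 9856.00 mm², ΣAX̄ = 416608.00 mm³, ΣAȲ = 516640.00 mm³.
X̄ = 416608.00/9856.00 = 42.27 mm; Ȳ = 516640.00/9856.00 = 52.42 mm.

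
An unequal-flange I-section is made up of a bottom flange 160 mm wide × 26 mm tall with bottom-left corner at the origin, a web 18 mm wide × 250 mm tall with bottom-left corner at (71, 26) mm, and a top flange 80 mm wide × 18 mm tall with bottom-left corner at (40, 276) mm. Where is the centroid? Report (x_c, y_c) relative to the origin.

x_c = 80.00 mm, y_c = 113.27 mm

Part | A | x̄ᵢ | ȳᵢ | A·x̄ᵢ | A·ȳᵢ
bottom flange | 4160.00 | 80.00 | 13.00 | 332800.00 | 54080.00
web | 4500.00 | 80.00 | 151.00 | 360000.00 | 679500.00
top flange | 1440.00 | 80.00 | 285.00 | 115200.00 | 410400.00
Σ | 10100.00 |  |  | 808000.00 | 1143980.00
x_c = 808000.00 / 10100.00 = 80.00 mm
y_c = 1143980.00 / 10100.00 = 113.27 mm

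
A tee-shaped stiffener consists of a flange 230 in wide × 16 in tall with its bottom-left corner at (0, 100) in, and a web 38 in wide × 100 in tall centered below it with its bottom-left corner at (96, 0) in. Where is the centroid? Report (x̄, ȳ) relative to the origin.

x̄ = 115.00 in, ȳ = 78.53 in

web: A = 38 × 100 = 3800.00, centroid at (115.00, 50.00).
flange: A = 230 × 16 = 3680.00, centroid at (115.00, 108.00).
ΣA = 7480.00 in²
ΣAx̄ = (3800.00)(115.00) + (3680.00)(115.00) = 860200.00 in³
ΣAȳ = (3800.00)(50.00) + (3680.00)(108.00) = 587440.00 in³
x̄ = 860200.00 / 7480.00 = 115.00 in
ȳ = 587440.00 / 7480.00 = 78.53 in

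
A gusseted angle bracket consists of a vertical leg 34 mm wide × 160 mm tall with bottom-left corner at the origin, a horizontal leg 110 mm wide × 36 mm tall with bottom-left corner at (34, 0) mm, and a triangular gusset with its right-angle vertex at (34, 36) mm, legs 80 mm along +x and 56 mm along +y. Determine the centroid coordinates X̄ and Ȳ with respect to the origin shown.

vertical leg: A = 34 × 160 = 5440.00, centroid at (17.00, 80.00).
horizontal leg: A = 110 × 36 = 3960.00, centroid at (89.00, 18.00).
gusset: A = ½·80·56 = 2240.00, centroid at (60.67, 54.67).
ΣA = 11640.00 mm², ΣAX̄ = 580813.33 mm³, ΣAȲ = 628933.33 mm³.
X̄ = 580813.33/11640.00 = 49.90 mm; Ȳ = 628933.33/11640.00 = 54.03 mm.

X̄ = 49.90 mm, Ȳ = 54.03 mm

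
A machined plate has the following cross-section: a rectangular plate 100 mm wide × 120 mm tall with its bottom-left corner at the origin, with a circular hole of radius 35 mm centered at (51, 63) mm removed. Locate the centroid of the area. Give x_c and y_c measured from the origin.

x_c = 49.53 mm, y_c = 58.58 mm

plate: A = 100 × 120 = 12000.00, centroid at (50.00, 60.00).
hole: A = −π·35² = -3848.45, centroid at (51.00, 63.00).
ΣA = 8151.55 mm², ΣAx_c = 403729.00 mm³, ΣAy_c = 477547.59 mm³.
x_c = 403729.00/8151.55 = 49.53 mm; y_c = 477547.59/8151.55 = 58.58 mm.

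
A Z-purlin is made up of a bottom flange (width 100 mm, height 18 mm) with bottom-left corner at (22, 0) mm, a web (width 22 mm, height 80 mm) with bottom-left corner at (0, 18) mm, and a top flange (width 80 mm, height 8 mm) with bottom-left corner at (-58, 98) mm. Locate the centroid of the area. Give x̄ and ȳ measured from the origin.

bottom flange: A = 100 × 18 = 1800.00, centroid at (72.00, 9.00).
web: A = 22 × 80 = 1760.00, centroid at (11.00, 58.00).
top flange: A = 80 × 8 = 640.00, centroid at (-18.00, 102.00).
ΣA = 4200.00 mm²
ΣAx̄ = (1800.00)(72.00) + (1760.00)(11.00) + (640.00)(-18.00) = 137440.00 mm³
ΣAȳ = (1800.00)(9.00) + (1760.00)(58.00) + (640.00)(102.00) = 183560.00 mm³
x̄ = 137440.00 / 4200.00 = 32.72 mm
ȳ = 183560.00 / 4200.00 = 43.70 mm

x̄ = 32.72 mm, ȳ = 43.70 mm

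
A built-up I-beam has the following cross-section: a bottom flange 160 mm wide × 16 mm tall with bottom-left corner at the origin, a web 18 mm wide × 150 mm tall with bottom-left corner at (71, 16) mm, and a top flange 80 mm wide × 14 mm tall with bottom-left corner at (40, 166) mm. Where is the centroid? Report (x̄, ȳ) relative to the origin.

x̄ = 80.00 mm, ȳ = 72.09 mm

bottom flange: A = 160 × 16 = 2560.00, centroid at (80.00, 8.00).
web: A = 18 × 150 = 2700.00, centroid at (80.00, 91.00).
top flange: A = 80 × 14 = 1120.00, centroid at (80.00, 173.00).
ΣA = 6380.00 mm², ΣAx̄ = 510400.00 mm³, ΣAȳ = 459940.00 mm³.
x̄ = 510400.00/6380.00 = 80.00 mm; ȳ = 459940.00/6380.00 = 72.09 mm.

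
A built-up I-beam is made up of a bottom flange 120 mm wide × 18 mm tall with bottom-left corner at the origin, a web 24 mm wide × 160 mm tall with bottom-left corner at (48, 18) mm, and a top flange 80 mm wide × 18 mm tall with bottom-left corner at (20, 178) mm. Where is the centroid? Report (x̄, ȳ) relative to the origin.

x̄ = 60.00 mm, ȳ = 89.39 mm

Part | A | x̄ᵢ | ȳᵢ | A·x̄ᵢ | A·ȳᵢ
bottom flange | 2160.00 | 60.00 | 9.00 | 129600.00 | 19440.00
web | 3840.00 | 60.00 | 98.00 | 230400.00 | 376320.00
top flange | 1440.00 | 60.00 | 187.00 | 86400.00 | 269280.00
Σ | 7440.00 |  |  | 446400.00 | 665040.00
x̄ = 446400.00 / 7440.00 = 60.00 mm
ȳ = 665040.00 / 7440.00 = 89.39 mm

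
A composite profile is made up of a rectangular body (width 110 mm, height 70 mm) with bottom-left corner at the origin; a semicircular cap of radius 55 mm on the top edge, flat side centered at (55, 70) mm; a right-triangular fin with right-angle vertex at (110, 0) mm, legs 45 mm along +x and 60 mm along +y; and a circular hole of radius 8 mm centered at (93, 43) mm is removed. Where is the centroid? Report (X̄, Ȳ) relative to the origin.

X̄ = 61.39 mm, Ȳ = 53.78 mm

Part | A | x̄ᵢ | ȳᵢ | A·x̄ᵢ | A·ȳᵢ
rectangular body | 7700.00 | 55.00 | 35.00 | 423500.00 | 269500.00
semicircular top | 4751.66 | 55.00 | 93.34 | 261341.24 | 443532.79
triangular fin | 1350.00 | 125.00 | 20.00 | 168750.00 | 27000.00
hole | -201.06 | 93.00 | 43.00 | -18698.76 | -8645.66
Σ | 13600.60 |  |  | 834892.48 | 731387.13
X̄ = 834892.48 / 13600.60 = 61.39 mm
Ȳ = 731387.13 / 13600.60 = 53.78 mm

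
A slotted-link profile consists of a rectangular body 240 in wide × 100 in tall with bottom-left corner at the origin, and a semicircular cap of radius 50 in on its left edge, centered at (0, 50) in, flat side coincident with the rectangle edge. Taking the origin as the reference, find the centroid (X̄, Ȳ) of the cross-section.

Part | A | x̄ᵢ | ȳᵢ | A·x̄ᵢ | A·ȳᵢ
rectangular body | 24000.00 | 120.00 | 50.00 | 2880000.00 | 1200000.00
semicircular end | 3926.99 | -21.22 | 50.00 | -83333.33 | 196349.54
Σ | 27926.99 |  |  | 2796666.67 | 1396349.54
X̄ = 2796666.67 / 27926.99 = 100.14 in
Ȳ = 1396349.54 / 27926.99 = 50.00 in

X̄ = 100.14 in, Ȳ = 50.00 in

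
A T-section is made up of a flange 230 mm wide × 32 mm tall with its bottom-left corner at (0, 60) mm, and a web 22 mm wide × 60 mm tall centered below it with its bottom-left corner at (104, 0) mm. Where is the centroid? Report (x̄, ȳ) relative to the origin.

x̄ = 115.00 mm, ȳ = 69.00 mm

Part | A | x̄ᵢ | ȳᵢ | A·x̄ᵢ | A·ȳᵢ
web | 1320.00 | 115.00 | 30.00 | 151800.00 | 39600.00
flange | 7360.00 | 115.00 | 76.00 | 846400.00 | 559360.00
Σ | 8680.00 |  |  | 998200.00 | 598960.00
x̄ = 998200.00 / 8680.00 = 115.00 mm
ȳ = 598960.00 / 8680.00 = 69.00 mm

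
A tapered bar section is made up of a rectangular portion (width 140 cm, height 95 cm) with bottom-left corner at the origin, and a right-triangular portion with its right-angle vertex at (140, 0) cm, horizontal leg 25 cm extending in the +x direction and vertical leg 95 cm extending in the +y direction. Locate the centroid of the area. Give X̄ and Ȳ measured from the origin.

X̄ = 76.42 cm, Ȳ = 46.20 cm

rectangular portion: A = 140 × 95 = 13300.00, centroid at (70.00, 47.50).
triangular portion: A = ½·25·95 = 1187.50, centroid at (148.33, 31.67).
ΣA = 14487.50 cm²
ΣAX̄ = (13300.00)(70.00) + (1187.50)(148.33) = 1107145.83 cm³
ΣAȲ = (13300.00)(47.50) + (1187.50)(31.67) = 669354.17 cm³
X̄ = 1107145.83 / 14487.50 = 76.42 cm
Ȳ = 669354.17 / 14487.50 = 46.20 cm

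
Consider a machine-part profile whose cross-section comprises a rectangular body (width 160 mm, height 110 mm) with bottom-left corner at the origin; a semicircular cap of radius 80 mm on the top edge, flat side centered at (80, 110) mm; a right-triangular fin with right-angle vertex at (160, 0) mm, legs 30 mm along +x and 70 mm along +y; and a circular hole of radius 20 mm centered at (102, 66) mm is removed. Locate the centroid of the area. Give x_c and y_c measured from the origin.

rectangular body: A = 160 × 110 = 17600.00, centroid at (80.00, 55.00).
semicircular top: A = ½π·80² = 10053.10, centroid at (80.00, 143.95).
triangular fin: A = ½·30·70 = 1050.00, centroid at (170.00, 23.33).
hole: A = −π·20² = -1256.64, centroid at (102.00, 66.00).
ΣA = 27446.46 mm², ΣAx_c = 2262570.74 mm³, ΣAy_c = 2356735.90 mm³.
x_c = 2262570.74/27446.46 = 82.44 mm; y_c = 2356735.90/27446.46 = 85.87 mm.

x_c = 82.44 mm, y_c = 85.87 mm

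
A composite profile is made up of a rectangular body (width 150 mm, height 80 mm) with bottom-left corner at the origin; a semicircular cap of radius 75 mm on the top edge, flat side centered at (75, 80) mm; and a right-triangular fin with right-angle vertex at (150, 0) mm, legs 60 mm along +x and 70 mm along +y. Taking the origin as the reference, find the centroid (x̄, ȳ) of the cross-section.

x̄ = 83.70 mm, ȳ = 66.15 mm

rectangular body: A = 150 × 80 = 12000.00, centroid at (75.00, 40.00).
semicircular top: A = ½π·75² = 8835.73, centroid at (75.00, 111.83).
triangular fin: A = ½·60·70 = 2100.00, centroid at (170.00, 23.33).
ΣA = 22935.73 mm², ΣAx̄ = 1919679.70 mm³, ΣAȳ = 1517108.35 mm³.
x̄ = 1919679.70/22935.73 = 83.70 mm; ȳ = 1517108.35/22935.73 = 66.15 mm.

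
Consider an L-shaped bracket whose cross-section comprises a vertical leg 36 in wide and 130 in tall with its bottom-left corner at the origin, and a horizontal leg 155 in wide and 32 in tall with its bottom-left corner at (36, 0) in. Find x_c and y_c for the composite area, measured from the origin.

x_c = 67.14 in, y_c = 39.79 in

vertical leg: A = 36 × 130 = 4680.00, centroid at (18.00, 65.00).
horizontal leg: A = 155 × 32 = 4960.00, centroid at (113.50, 16.00).
ΣA = 9640.00 in²
ΣAx_c = (4680.00)(18.00) + (4960.00)(113.50) = 647200.00 in³
ΣAy_c = (4680.00)(65.00) + (4960.00)(16.00) = 383560.00 in³
x_c = 647200.00 / 9640.00 = 67.14 in
y_c = 383560.00 / 9640.00 = 39.79 in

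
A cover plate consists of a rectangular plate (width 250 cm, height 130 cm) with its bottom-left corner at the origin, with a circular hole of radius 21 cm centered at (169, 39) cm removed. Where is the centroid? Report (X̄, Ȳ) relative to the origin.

plate: A = 250 × 130 = 32500.00, centroid at (125.00, 65.00).
hole: A = −π·21² = -1385.44, centroid at (169.00, 39.00).
ΣA = 31114.56 cm²
ΣAX̄ = (32500.00)(125.00) + (-1385.44)(169.00) = 3828360.24 cm³
ΣAȲ = (32500.00)(65.00) + (-1385.44)(39.00) = 2058467.75 cm³
X̄ = 3828360.24 / 31114.56 = 123.04 cm
Ȳ = 2058467.75 / 31114.56 = 66.16 cm

X̄ = 123.04 cm, Ȳ = 66.16 cm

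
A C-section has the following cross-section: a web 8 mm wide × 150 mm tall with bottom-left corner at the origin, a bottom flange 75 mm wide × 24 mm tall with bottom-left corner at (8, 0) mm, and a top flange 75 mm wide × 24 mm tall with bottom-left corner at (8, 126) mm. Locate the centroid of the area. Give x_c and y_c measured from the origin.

x_c = 35.12 mm, y_c = 75.00 mm

web: A = 8 × 150 = 1200.00, centroid at (4.00, 75.00).
bottom flange: A = 75 × 24 = 1800.00, centroid at (45.50, 12.00).
top flange: A = 75 × 24 = 1800.00, centroid at (45.50, 138.00).
ΣA = 4800.00 mm²
ΣAx_c = (1200.00)(4.00) + (1800.00)(45.50) + (1800.00)(45.50) = 168600.00 mm³
ΣAy_c = (1200.00)(75.00) + (1800.00)(12.00) + (1800.00)(138.00) = 360000.00 mm³
x_c = 168600.00 / 4800.00 = 35.12 mm
y_c = 360000.00 / 4800.00 = 75.00 mm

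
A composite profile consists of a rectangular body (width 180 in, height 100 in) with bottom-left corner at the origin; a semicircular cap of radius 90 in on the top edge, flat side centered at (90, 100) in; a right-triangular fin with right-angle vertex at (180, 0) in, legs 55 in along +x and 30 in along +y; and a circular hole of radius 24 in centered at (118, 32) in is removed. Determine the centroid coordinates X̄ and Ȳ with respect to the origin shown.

X̄ = 91.30 in, Ȳ = 87.72 in

rectangular body: A = 180 × 100 = 18000.00, centroid at (90.00, 50.00).
semicircular top: A = ½π·90² = 12723.45, centroid at (90.00, 138.20).
triangular fin: A = ½·55·30 = 825.00, centroid at (198.33, 10.00).
hole: A = −π·24² = -1809.56, centroid at (118.00, 32.00).
ΣA = 29738.89 in²
ΣAX̄ = (18000.00)(90.00) + (12723.45)(90.00) + (825.00)(198.33) + (-1809.56)(118.00) = 2715207.75 in³
ΣAȲ = (18000.00)(50.00) + (12723.45)(138.20) + (825.00)(10.00) + (-1809.56)(32.00) = 2608689.19 in³
X̄ = 2715207.75 / 29738.89 = 91.30 in
Ȳ = 2608689.19 / 29738.89 = 87.72 in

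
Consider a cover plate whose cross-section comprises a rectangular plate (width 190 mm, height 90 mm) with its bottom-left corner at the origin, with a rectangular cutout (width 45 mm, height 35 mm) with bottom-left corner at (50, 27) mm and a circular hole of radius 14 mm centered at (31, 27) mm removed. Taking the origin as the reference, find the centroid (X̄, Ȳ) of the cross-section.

plate: A = 190 × 90 = 17100.00, centroid at (95.00, 45.00).
hole 1: A = −(45 × 35) = -1575.00, centroid at (72.50, 44.50).
hole 2: A = −π·14² = -615.75, centroid at (31.00, 27.00).
ΣA = 14909.25 mm²
ΣAX̄ = (17100.00)(95.00) + (-1575.00)(72.50) + (-615.75)(31.00) = 1491224.18 mm³
ΣAȲ = (17100.00)(45.00) + (-1575.00)(44.50) + (-615.75)(27.00) = 682787.19 mm³
X̄ = 1491224.18 / 14909.25 = 100.02 mm
Ȳ = 682787.19 / 14909.25 = 45.80 mm

X̄ = 100.02 mm, Ȳ = 45.80 mm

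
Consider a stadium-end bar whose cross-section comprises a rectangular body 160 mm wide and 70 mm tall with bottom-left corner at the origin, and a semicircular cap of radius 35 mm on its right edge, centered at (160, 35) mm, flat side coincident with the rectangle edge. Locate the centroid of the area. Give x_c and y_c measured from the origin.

x_c = 93.91 mm, y_c = 35.00 mm

Part | A | x̄ᵢ | ȳᵢ | A·x̄ᵢ | A·ȳᵢ
rectangular body | 11200.00 | 80.00 | 35.00 | 896000.00 | 392000.00
semicircular end | 1924.23 | 174.85 | 35.00 | 336459.41 | 67347.89
Σ | 13124.23 |  |  | 1232459.41 | 459347.89
x_c = 1232459.41 / 13124.23 = 93.91 mm
y_c = 459347.89 / 13124.23 = 35.00 mm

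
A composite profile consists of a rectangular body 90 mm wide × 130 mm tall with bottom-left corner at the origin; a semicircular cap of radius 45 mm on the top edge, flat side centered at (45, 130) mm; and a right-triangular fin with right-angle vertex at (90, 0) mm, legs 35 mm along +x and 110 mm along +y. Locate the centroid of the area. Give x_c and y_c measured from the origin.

rectangular body: A = 90 × 130 = 11700.00, centroid at (45.00, 65.00).
semicircular top: A = ½π·45² = 3180.86, centroid at (45.00, 149.10).
triangular fin: A = ½·35·110 = 1925.00, centroid at (101.67, 36.67).
ΣA = 16805.86 mm², ΣAx_c = 865347.15 mm³, ΣAy_c = 1305345.47 mm³.
x_c = 865347.15/16805.86 = 51.49 mm; y_c = 1305345.47/16805.86 = 77.67 mm.

x_c = 51.49 mm, y_c = 77.67 mm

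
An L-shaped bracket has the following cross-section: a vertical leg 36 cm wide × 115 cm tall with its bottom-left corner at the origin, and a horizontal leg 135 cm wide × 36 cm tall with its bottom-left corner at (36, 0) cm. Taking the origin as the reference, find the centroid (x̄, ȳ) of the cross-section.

vertical leg: A = 36 × 115 = 4140.00, centroid at (18.00, 57.50).
horizontal leg: A = 135 × 36 = 4860.00, centroid at (103.50, 18.00).
ΣA = 9000.00 cm²
ΣAx̄ = (4140.00)(18.00) + (4860.00)(103.50) = 577530.00 cm³
ΣAȳ = (4140.00)(57.50) + (4860.00)(18.00) = 325530.00 cm³
x̄ = 577530.00 / 9000.00 = 64.17 cm
ȳ = 325530.00 / 9000.00 = 36.17 cm

x̄ = 64.17 cm, ȳ = 36.17 cm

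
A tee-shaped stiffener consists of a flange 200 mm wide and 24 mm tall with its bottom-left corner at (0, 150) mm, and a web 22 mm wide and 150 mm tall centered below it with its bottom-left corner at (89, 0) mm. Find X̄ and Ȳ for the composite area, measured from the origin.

X̄ = 100.00 mm, Ȳ = 126.56 mm

web: A = 22 × 150 = 3300.00, centroid at (100.00, 75.00).
flange: A = 200 × 24 = 4800.00, centroid at (100.00, 162.00).
ΣA = 8100.00 mm²
ΣAX̄ = (3300.00)(100.00) + (4800.00)(100.00) = 810000.00 mm³
ΣAȲ = (3300.00)(75.00) + (4800.00)(162.00) = 1025100.00 mm³
X̄ = 810000.00 / 8100.00 = 100.00 mm
Ȳ = 1025100.00 / 8100.00 = 126.56 mm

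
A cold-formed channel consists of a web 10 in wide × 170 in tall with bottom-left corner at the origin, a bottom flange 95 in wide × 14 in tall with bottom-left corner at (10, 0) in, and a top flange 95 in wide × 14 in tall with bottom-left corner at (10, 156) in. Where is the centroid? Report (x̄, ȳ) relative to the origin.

web: A = 10 × 170 = 1700.00, centroid at (5.00, 85.00).
bottom flange: A = 95 × 14 = 1330.00, centroid at (57.50, 7.00).
top flange: A = 95 × 14 = 1330.00, centroid at (57.50, 163.00).
ΣA = 4360.00 in²
ΣAx̄ = (1700.00)(5.00) + (1330.00)(57.50) + (1330.00)(57.50) = 161450.00 in³
ΣAȳ = (1700.00)(85.00) + (1330.00)(7.00) + (1330.00)(163.00) = 370600.00 in³
x̄ = 161450.00 / 4360.00 = 37.03 in
ȳ = 370600.00 / 4360.00 = 85.00 in

x̄ = 37.03 in, ȳ = 85.00 in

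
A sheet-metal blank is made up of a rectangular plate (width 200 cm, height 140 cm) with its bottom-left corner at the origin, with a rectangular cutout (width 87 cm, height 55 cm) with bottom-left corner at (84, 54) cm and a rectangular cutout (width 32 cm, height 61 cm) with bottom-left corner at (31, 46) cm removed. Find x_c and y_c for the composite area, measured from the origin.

plate: A = 200 × 140 = 28000.00, centroid at (100.00, 70.00).
hole 1: A = −(87 × 55) = -4785.00, centroid at (127.50, 81.50).
hole 2: A = −(32 × 61) = -1952.00, centroid at (47.00, 76.50).
ΣA = 21263.00 cm²
ΣAx_c = (28000.00)(100.00) + (-4785.00)(127.50) + (-1952.00)(47.00) = 2098168.50 cm³
ΣAy_c = (28000.00)(70.00) + (-4785.00)(81.50) + (-1952.00)(76.50) = 1420694.50 cm³
x_c = 2098168.50 / 21263.00 = 98.68 cm
y_c = 1420694.50 / 21263.00 = 66.82 cm

x_c = 98.68 cm, y_c = 66.82 cm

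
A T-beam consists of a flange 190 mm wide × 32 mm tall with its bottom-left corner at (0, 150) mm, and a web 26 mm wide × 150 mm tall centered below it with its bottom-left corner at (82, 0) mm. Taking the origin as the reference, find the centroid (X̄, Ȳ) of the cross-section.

X̄ = 95.00 mm, Ȳ = 130.44 mm

Part | A | x̄ᵢ | ȳᵢ | A·x̄ᵢ | A·ȳᵢ
web | 3900.00 | 95.00 | 75.00 | 370500.00 | 292500.00
flange | 6080.00 | 95.00 | 166.00 | 577600.00 | 1009280.00
Σ | 9980.00 |  |  | 948100.00 | 1301780.00
X̄ = 948100.00 / 9980.00 = 95.00 mm
Ȳ = 1301780.00 / 9980.00 = 130.44 mm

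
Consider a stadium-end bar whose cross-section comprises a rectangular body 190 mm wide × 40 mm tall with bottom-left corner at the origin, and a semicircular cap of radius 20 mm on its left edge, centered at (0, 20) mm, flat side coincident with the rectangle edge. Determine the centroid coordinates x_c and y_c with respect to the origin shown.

x_c = 87.10 mm, y_c = 20.00 mm

Part | A | x̄ᵢ | ȳᵢ | A·x̄ᵢ | A·ȳᵢ
rectangular body | 7600.00 | 95.00 | 20.00 | 722000.00 | 152000.00
semicircular end | 628.32 | -8.49 | 20.00 | -5333.33 | 12566.37
Σ | 8228.32 |  |  | 716666.67 | 164566.37
x_c = 716666.67 / 8228.32 = 87.10 mm
y_c = 164566.37 / 8228.32 = 20.00 mm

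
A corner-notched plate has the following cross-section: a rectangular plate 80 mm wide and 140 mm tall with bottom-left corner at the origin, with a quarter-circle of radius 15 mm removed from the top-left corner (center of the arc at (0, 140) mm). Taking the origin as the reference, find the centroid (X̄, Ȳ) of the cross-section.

X̄ = 40.54 mm, Ȳ = 68.98 mm

Part | A | x̄ᵢ | ȳᵢ | A·x̄ᵢ | A·ȳᵢ
plate | 11200.00 | 40.00 | 70.00 | 448000.00 | 784000.00
removed quarter-circle | -176.71 | 6.37 | 133.63 | -1125.00 | -23615.04
Σ | 11023.29 |  |  | 446875.00 | 760384.96
X̄ = 446875.00 / 11023.29 = 40.54 mm
Ȳ = 760384.96 / 11023.29 = 68.98 mm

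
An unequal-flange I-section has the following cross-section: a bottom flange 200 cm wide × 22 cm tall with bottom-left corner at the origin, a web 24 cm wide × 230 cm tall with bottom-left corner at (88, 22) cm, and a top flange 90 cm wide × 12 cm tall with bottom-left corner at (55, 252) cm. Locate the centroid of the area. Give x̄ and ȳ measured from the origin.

x̄ = 100.00 cm, ȳ = 98.48 cm

Part | A | x̄ᵢ | ȳᵢ | A·x̄ᵢ | A·ȳᵢ
bottom flange | 4400.00 | 100.00 | 11.00 | 440000.00 | 48400.00
web | 5520.00 | 100.00 | 137.00 | 552000.00 | 756240.00
top flange | 1080.00 | 100.00 | 258.00 | 108000.00 | 278640.00
Σ | 11000.00 |  |  | 1100000.00 | 1083280.00
x̄ = 1100000.00 / 11000.00 = 100.00 cm
ȳ = 1083280.00 / 11000.00 = 98.48 cm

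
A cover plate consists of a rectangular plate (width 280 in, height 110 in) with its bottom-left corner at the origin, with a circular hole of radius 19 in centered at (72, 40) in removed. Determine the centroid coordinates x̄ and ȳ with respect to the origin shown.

x̄ = 142.60 in, ȳ = 55.57 in

plate: A = 280 × 110 = 30800.00, centroid at (140.00, 55.00).
hole: A = −π·19² = -1134.11, centroid at (72.00, 40.00).
ΣA = 29665.89 in²
ΣAx̄ = (30800.00)(140.00) + (-1134.11)(72.00) = 4230343.72 in³
ΣAȳ = (30800.00)(55.00) + (-1134.11)(40.00) = 1648635.40 in³
x̄ = 4230343.72 / 29665.89 = 142.60 in
ȳ = 1648635.40 / 29665.89 = 55.57 in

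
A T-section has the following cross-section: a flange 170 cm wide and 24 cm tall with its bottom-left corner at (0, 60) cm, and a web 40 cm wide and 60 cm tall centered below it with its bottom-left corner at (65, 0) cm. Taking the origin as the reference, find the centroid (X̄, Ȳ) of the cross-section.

X̄ = 85.00 cm, Ȳ = 56.44 cm

web: A = 40 × 60 = 2400.00, centroid at (85.00, 30.00).
flange: A = 170 × 24 = 4080.00, centroid at (85.00, 72.00).
ΣA = 6480.00 cm², ΣAX̄ = 550800.00 cm³, ΣAȲ = 365760.00 cm³.
X̄ = 550800.00/6480.00 = 85.00 cm; Ȳ = 365760.00/6480.00 = 56.44 cm.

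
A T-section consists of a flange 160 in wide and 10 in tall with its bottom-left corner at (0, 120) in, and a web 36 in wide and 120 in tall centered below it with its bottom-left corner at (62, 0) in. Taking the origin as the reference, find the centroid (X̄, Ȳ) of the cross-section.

web: A = 36 × 120 = 4320.00, centroid at (80.00, 60.00).
flange: A = 160 × 10 = 1600.00, centroid at (80.00, 125.00).
ΣA = 5920.00 in², ΣAX̄ = 473600.00 in³, ΣAȲ = 459200.00 in³.
X̄ = 473600.00/5920.00 = 80.00 in; Ȳ = 459200.00/5920.00 = 77.57 in.

X̄ = 80.00 in, Ȳ = 77.57 in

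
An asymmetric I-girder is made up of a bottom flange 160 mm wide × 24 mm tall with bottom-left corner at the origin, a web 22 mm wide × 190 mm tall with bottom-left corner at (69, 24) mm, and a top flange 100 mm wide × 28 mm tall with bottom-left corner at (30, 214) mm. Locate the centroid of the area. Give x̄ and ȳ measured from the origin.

x̄ = 80.00 mm, ȳ = 109.23 mm

bottom flange: A = 160 × 24 = 3840.00, centroid at (80.00, 12.00).
web: A = 22 × 190 = 4180.00, centroid at (80.00, 119.00).
top flange: A = 100 × 28 = 2800.00, centroid at (80.00, 228.00).
ΣA = 10820.00 mm²
ΣAx̄ = (3840.00)(80.00) + (4180.00)(80.00) + (2800.00)(80.00) = 865600.00 mm³
ΣAȳ = (3840.00)(12.00) + (4180.00)(119.00) + (2800.00)(228.00) = 1181900.00 mm³
x̄ = 865600.00 / 10820.00 = 80.00 mm
ȳ = 1181900.00 / 10820.00 = 109.23 mm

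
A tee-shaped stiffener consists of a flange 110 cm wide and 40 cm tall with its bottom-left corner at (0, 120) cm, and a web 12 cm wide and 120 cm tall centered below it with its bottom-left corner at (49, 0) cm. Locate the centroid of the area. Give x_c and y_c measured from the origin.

web: A = 12 × 120 = 1440.00, centroid at (55.00, 60.00).
flange: A = 110 × 40 = 4400.00, centroid at (55.00, 140.00).
ΣA = 5840.00 cm², ΣAx_c = 321200.00 cm³, ΣAy_c = 702400.00 cm³.
x_c = 321200.00/5840.00 = 55.00 cm; y_c = 702400.00/5840.00 = 120.27 cm.

x_c = 55.00 cm, y_c = 120.27 cm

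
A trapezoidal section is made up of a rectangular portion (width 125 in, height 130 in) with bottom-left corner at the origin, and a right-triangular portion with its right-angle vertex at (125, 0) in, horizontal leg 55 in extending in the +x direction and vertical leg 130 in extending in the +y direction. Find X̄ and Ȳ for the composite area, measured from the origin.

X̄ = 77.08 in, Ȳ = 61.09 in

rectangular portion: A = 125 × 130 = 16250.00, centroid at (62.50, 65.00).
triangular portion: A = ½·55·130 = 3575.00, centroid at (143.33, 43.33).
ΣA = 19825.00 in², ΣAX̄ = 1528041.67 in³, ΣAȲ = 1211166.67 in³.
X̄ = 1528041.67/19825.00 = 77.08 in; Ȳ = 1211166.67/19825.00 = 61.09 in.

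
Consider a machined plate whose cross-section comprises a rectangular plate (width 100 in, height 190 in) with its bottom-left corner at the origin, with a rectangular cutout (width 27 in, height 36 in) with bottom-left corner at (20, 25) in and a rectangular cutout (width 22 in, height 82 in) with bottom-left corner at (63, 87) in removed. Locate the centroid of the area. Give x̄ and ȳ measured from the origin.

Part | A | x̄ᵢ | ȳᵢ | A·x̄ᵢ | A·ȳᵢ
plate | 19000.00 | 50.00 | 95.00 | 950000.00 | 1805000.00
hole 1 | -972.00 | 33.50 | 43.00 | -32562.00 | -41796.00
hole 2 | -1804.00 | 74.00 | 128.00 | -133496.00 | -230912.00
Σ | 16224.00 |  |  | 783942.00 | 1532292.00
x̄ = 783942.00 / 16224.00 = 48.32 in
ȳ = 1532292.00 / 16224.00 = 94.45 in

x̄ = 48.32 in, ȳ = 94.45 in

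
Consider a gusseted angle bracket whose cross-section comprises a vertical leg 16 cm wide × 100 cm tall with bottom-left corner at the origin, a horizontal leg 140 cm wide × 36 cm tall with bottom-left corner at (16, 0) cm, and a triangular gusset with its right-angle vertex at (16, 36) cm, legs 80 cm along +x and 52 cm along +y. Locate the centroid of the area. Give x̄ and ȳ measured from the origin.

x̄ = 61.35 cm, ȳ = 32.30 cm

vertical leg: A = 16 × 100 = 1600.00, centroid at (8.00, 50.00).
horizontal leg: A = 140 × 36 = 5040.00, centroid at (86.00, 18.00).
gusset: A = ½·80·52 = 2080.00, centroid at (42.67, 53.33).
ΣA = 8720.00 cm²
ΣAx̄ = (1600.00)(8.00) + (5040.00)(86.00) + (2080.00)(42.67) = 534986.67 cm³
ΣAȳ = (1600.00)(50.00) + (5040.00)(18.00) + (2080.00)(53.33) = 281653.33 cm³
x̄ = 534986.67 / 8720.00 = 61.35 cm
ȳ = 281653.33 / 8720.00 = 32.30 cm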